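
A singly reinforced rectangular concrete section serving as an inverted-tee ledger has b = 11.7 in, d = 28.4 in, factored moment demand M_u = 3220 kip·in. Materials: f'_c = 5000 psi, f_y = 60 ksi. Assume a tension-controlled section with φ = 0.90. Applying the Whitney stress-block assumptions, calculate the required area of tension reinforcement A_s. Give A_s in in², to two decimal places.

M_n = M_u/φ = 3220/0.90 = 3577.78 kip·in.
From M_n = 0.85 f'_c a b (d − a/2):
a = d − √(d² − 2M_n/(0.85 f'_c b)) = 28.4 − √(28.4² − 2 × 3577.78/(0.85 × 5 × 11.7)) = 2.658 in.
A_s = 0.85 f'_c a b / f_y = 0.85 × 5 × 2.658 × 11.7 / 60 = 2.203 in².

A_s ≈ 2.20 in²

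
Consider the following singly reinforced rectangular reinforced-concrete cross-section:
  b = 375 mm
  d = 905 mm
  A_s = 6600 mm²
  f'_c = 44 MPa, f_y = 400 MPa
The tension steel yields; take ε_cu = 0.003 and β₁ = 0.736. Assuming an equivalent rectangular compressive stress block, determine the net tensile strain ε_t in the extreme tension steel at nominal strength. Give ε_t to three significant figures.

ε_t ≈ 0.00762

a = A_s f_y/(0.85 f'_c b) = 188.24 mm.
β₁ = 0.736, so c = a/β₁ = 188.24/0.736 = 255.76 mm.
From the linear strain diagram with ε_cu = 0.003: ε_t = 0.003 (d − c)/c = 0.003 × (905 − 255.76)/255.76 = 0.00762.
Since ε_t ≥ 0.005, the section is tension-controlled.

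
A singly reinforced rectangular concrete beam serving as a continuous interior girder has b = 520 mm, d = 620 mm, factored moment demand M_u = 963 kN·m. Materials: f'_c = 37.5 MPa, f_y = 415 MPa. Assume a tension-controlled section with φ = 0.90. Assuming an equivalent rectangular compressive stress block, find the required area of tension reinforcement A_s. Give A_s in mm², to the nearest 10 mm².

A_s ≈ 4580 mm²

M_n = M_u/φ = 963/0.90 = 1070 kN·m.
With M_n = 0.85 f'_c a b (d − a/2), solve the quadratic for a:
a = d − √(d² − 2M_n/(0.85 f'_c b)) = 620 − √(620² − 2 × 1070×10⁶/(0.85 × 37.5 × 520)) = 114.74 mm.
A_s = 0.85 f'_c a b / f_y = 0.85 × 37.5 × 114.74 × 520 / 415 = 4582.7 mm².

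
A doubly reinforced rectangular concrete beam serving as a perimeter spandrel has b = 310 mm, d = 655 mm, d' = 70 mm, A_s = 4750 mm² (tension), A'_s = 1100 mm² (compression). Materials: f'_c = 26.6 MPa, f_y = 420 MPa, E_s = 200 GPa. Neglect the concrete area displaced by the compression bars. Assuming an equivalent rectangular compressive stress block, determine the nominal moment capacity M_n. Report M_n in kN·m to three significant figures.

M_n ≈ 1110 kN·m

Assume both tension and compression steel yield.
Net tension couple steel: A_s − A'_s = 3650 mm².
a = (A_s − A'_s) f_y / (0.85 f'_c b) = 1533000/(0.85 × 26.6 × 310) = 218.72 mm.
c = a/β₁ = 218.72/0.85 = 257.32 mm; ε'_s = 0.003(c − d')/c = 0.0022 ≥ f_y/E_s = 0.0021, so compression steel does yield.
M_n = (A_s − A'_s) f_y (d − a/2) + A'_s f_y (d − d') = [1533000 × (655 − 109.36) + 462000 × (655 − 70)] × 10⁻⁶ = 836.47 + 270.27 = 1106.74 kN·m.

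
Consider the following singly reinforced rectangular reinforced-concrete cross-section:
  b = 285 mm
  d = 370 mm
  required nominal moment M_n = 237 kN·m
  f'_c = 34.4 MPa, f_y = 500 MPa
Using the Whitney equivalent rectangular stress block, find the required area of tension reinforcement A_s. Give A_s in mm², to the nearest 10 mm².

With M_n = 0.85 f'_c a b (d − a/2), solve the quadratic for a:
a = d − √(d² − 2M_n/(0.85 f'_c b)) = 370 − √(370² − 2 × 237×10⁶/(0.85 × 34.4 × 285)) = 87.12 mm.
A_s = 0.85 f'_c a b / f_y = 0.85 × 34.4 × 87.12 × 285 / 500 = 1452.0 mm².

A_s ≈ 1450 mm²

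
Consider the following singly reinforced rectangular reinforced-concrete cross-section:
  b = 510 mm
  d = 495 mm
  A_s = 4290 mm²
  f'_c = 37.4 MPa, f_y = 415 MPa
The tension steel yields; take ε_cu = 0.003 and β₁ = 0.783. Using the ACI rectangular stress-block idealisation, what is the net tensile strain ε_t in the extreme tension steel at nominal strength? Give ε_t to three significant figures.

ε_t ≈ 0.00759

a = A_s f_y/(0.85 f'_c b) = 109.81 mm.
β₁ = 0.783, so c = a/β₁ = 109.81/0.783 = 140.24 mm.
From the linear strain diagram with ε_cu = 0.003: ε_t = 0.003 (d − c)/c = 0.003 × (495 − 140.24)/140.24 = 0.00759.
Since ε_t ≥ 0.005, the section is tension-controlled.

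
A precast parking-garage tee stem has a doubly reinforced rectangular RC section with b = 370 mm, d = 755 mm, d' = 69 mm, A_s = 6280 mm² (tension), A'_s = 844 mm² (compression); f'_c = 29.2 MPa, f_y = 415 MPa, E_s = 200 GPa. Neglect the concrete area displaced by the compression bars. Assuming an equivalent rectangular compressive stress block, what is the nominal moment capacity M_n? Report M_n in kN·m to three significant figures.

M_n ≈ 1670 kN·m

Assume both tension and compression steel yield.
Net tension couple steel: A_s − A'_s = 5436 mm².
a = (A_s − A'_s) f_y / (0.85 f'_c b) = 2255940/(0.85 × 29.2 × 370) = 245.65 mm.
c = a/β₁ = 245.65/0.841 = 292.09 mm; ε'_s = 0.003(c − d')/c = 0.0023 ≥ f_y/E_s = 0.0021, so compression steel does yield.
M_n = (A_s − A'_s) f_y (d − a/2) + A'_s f_y (d − d') = [2255940 × (755 − 122.825) + 350260 × (755 − 69)] × 10⁻⁶ = 1426.15 + 240.28 = 1666.43 kN·m.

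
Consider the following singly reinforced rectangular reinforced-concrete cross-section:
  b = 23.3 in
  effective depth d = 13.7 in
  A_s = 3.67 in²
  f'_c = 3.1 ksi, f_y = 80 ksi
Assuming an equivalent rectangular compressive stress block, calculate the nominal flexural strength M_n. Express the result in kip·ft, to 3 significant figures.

T = A_s f_y = 3.67 × 80 = 293.6 kips.
a = T/(0.85 f'_c b) = 293.6/(0.85 × 3.1 × 23.3) = 4.782 in.
M_n = T(d − a/2) = 293.6 × (13.7 − 2.391) = 3320.3 kip·in = 3320.3/12 = 276.69 kip·ft.

M_n ≈ 277 kip·ft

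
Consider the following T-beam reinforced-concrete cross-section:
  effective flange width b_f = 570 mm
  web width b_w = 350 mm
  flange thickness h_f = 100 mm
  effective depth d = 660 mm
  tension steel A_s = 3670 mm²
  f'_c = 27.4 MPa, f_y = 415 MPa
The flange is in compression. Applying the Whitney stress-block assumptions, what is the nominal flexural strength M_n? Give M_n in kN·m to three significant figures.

M_n ≈ 917 kN·m

Tension: T = A_s f_y = 3670 × 415 = 1523050 N.
Try a within the flange: a = T/(0.85 f'_c b_f) = 1523050/(0.85 × 27.4 × 570) = 114.73 mm.
a = 114.73 > h_f = 100 mm: the block extends into the web. Split into flange-overhang and web parts.
C_f = 0.85 f'_c (b_f − b_w) h_f = 0.85 × 27.4 × (570 − 350) × 100 = 512380 N.
Remaining web compression depth: a_w = (T − C_f)/(0.85 f'_c b_w) = (1523050 − 512380)/(0.85 × 27.4 × 350) = 123.99 mm.
M_n = C_f(d − h_f/2) + (T − C_f)(d − a_w/2) = 512380 × (660 − 50) + 1010670 × (660 − 61.995) = 312.55 + 604.39 = 916.94 × 10⁶ N·mm.
M_n = 916.94 kN·m.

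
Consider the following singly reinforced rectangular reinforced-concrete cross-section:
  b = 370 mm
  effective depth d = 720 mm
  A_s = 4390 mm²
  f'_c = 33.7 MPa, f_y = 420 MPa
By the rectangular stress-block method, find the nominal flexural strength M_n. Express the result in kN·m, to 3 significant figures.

M_n ≈ 1170 kN·m

T = A_s f_y = 4390 × 420 = 1843800 N = 1843.8 kN.
From C = T: a = T/(0.85 f'_c b) = 1843800/(0.85 × 33.7 × 370) = 173.97 mm.
M_n = T(d − a/2) = 1843.8 kN × (720 − 86.985) mm = 1167.15 kN·m.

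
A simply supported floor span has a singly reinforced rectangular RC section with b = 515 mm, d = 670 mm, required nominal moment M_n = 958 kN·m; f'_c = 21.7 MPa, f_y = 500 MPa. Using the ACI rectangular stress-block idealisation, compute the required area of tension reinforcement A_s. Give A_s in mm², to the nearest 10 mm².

With M_n = 0.85 f'_c a b (d − a/2), solve the quadratic for a:
a = d − √(d² − 2M_n/(0.85 f'_c b)) = 670 − √(670² − 2 × 958×10⁶/(0.85 × 21.7 × 515)) = 172.81 mm.
A_s = 0.85 f'_c a b / f_y = 0.85 × 21.7 × 172.81 × 515 / 500 = 3283.1 mm².

A_s ≈ 3280 mm²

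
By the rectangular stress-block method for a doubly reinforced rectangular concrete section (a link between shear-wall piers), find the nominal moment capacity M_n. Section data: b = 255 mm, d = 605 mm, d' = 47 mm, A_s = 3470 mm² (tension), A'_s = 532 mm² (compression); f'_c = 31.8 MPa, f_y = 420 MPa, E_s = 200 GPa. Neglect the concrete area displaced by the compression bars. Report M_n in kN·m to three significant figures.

M_n ≈ 761 kN·m

Assume both tension and compression steel yield.
Net tension couple steel: A_s − A'_s = 2938 mm².
a = (A_s − A'_s) f_y / (0.85 f'_c b) = 1233960/(0.85 × 31.8 × 255) = 179.03 mm.
c = a/β₁ = 179.03/0.823 = 217.53 mm; ε'_s = 0.003(c − d')/c = 0.0024 ≥ f_y/E_s = 0.0021, so compression steel does yield.
M_n = (A_s − A'_s) f_y (d − a/2) + A'_s f_y (d − d') = [1233960 × (605 − 89.515) + 223440 × (605 − 47)] × 10⁻⁶ = 636.09 + 124.68 = 760.77 kN·m.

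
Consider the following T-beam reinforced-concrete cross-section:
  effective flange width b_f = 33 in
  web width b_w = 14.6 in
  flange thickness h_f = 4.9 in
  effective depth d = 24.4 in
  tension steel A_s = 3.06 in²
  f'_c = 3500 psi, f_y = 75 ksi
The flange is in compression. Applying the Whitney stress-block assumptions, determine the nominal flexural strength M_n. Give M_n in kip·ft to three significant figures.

M_n ≈ 444 kip·ft

Tension: T = A_s f_y = 3.06 × 75 = 229.5 kips.
Try a within the flange: a = T/(0.85 f'_c b_f) = 229.5/(0.85 × 3.5 × 33) = 2.338 in.
Since a = 2.338 ≤ h_f = 4.9 in, the stress block lies entirely in the flange; analyse as a rectangular beam of width b_f.
M_n = T(d − a/2) = 229.5 × (24.4 − 1.169) = 5331.5 kip·in.
M_n = 5331.5/12 = 444.29 kip·ft.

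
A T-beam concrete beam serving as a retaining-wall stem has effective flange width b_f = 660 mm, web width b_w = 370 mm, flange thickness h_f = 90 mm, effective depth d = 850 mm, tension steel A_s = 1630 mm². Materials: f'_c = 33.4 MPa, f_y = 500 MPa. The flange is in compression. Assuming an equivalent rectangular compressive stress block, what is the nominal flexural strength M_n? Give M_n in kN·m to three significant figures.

M_n ≈ 675 kN·m

Tension: T = A_s f_y = 1630 × 500 = 815000 N.
Try a within the flange: a = T/(0.85 f'_c b_f) = 815000/(0.85 × 33.4 × 660) = 43.50 mm.
Since a = 43.50 ≤ h_f = 90 mm, the stress block lies entirely in the flange; analyse as a rectangular beam of width b_f.
M_n = T(d − a/2) = 815000 × (850 − 21.75) = 675.02 × 10⁶ N·mm.
M_n = 675.02 kN·m.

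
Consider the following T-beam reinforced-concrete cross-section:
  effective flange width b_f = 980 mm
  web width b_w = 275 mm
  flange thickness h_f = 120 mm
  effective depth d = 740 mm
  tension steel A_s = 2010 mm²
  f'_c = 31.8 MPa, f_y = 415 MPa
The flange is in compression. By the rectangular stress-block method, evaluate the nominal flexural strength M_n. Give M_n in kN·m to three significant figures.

M_n ≈ 604 kN·m

Tension: T = A_s f_y = 2010 × 415 = 834150 N.
Try a within the flange: a = T/(0.85 f'_c b_f) = 834150/(0.85 × 31.8 × 980) = 31.49 mm.
Since a = 31.49 ≤ h_f = 120 mm, the stress block lies entirely in the flange; analyse as a rectangular beam of width b_f.
M_n = T(d − a/2) = 834150 × (740 − 15.745) = 604.14 × 10⁶ N·mm.
M_n = 604.14 kN·m.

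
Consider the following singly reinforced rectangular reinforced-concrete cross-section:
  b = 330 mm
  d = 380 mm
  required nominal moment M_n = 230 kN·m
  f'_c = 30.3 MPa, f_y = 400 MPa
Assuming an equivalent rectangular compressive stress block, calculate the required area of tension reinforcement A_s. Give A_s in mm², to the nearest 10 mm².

A_s ≈ 1690 mm²

With M_n = 0.85 f'_c a b (d − a/2), solve the quadratic for a:
a = d − √(d² − 2M_n/(0.85 f'_c b)) = 380 − √(380² − 2 × 230×10⁶/(0.85 × 30.3 × 330)) = 79.54 mm.
A_s = 0.85 f'_c a b / f_y = 0.85 × 30.3 × 79.54 × 330 / 400 = 1690.1 mm².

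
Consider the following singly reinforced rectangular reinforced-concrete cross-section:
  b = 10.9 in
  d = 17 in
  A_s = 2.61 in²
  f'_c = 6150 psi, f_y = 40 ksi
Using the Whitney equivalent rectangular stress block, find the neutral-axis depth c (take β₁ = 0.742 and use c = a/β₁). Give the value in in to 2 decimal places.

c ≈ 2.47 in

T = A_s f_y = 2.61 × 40 = 104.4 kips.
a = T/(0.85 f'_c b) = 104.4/(0.85 × 6.15 × 10.9) = 1.8322 in.
With β₁ = 0.742, c = a/β₁ = 1.8322/0.742 = 2.47 in.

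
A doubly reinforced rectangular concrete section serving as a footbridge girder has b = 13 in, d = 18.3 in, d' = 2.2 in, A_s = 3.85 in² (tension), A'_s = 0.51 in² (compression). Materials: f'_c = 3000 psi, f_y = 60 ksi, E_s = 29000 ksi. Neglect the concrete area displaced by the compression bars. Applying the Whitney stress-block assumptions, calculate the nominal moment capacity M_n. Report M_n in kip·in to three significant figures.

M_n ≈ 3550 kip·in

Assume both steels yield.
a = (A_s − A'_s) f_y/(0.85 f'_c b) = (3.85 − 0.51) × 60/(0.85 × 3 × 13) = 6.045 in.
c = a/β₁ = 6.045/0.85 = 7.112 in; ε'_s = 0.003(c − d')/c = 0.0021 ≥ ε_y = 0.0021, so the compression steel yields.
M_n = (A_s − A'_s) f_y (d − a/2) + A'_s f_y (d − d') = 200.4 × (18.3 − 3.0225) + 30.6 × (18.3 − 2.2) = 3061.6 + 492.7 = 3554.3 kip·in.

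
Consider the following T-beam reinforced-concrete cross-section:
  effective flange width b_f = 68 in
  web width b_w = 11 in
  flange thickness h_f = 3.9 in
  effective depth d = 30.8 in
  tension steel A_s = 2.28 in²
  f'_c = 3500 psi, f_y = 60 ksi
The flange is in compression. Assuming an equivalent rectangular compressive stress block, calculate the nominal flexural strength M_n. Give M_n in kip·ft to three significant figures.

Tension: T = A_s f_y = 2.28 × 60 = 136.8 kips.
Try a within the flange: a = T/(0.85 f'_c b_f) = 136.8/(0.85 × 3.5 × 68) = 0.676 in.
Since a = 0.676 ≤ h_f = 3.9 in, the stress block lies entirely in the flange; analyse as a rectangular beam of width b_f.
M_n = T(d − a/2) = 136.8 × (30.8 − 0.338) = 4167.2 kip·in.
M_n = 4167.2/12 = 347.27 kip·ft.

M_n ≈ 347 kip·ft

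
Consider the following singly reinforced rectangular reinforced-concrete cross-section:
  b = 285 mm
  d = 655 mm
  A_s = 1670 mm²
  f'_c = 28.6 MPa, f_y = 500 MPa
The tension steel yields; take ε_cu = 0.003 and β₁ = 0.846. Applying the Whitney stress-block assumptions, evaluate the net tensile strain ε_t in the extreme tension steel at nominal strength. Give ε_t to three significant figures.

a = A_s f_y/(0.85 f'_c b) = 120.52 mm.
β₁ = 0.846, so c = a/β₁ = 120.52/0.846 = 142.46 mm.
From the linear strain diagram with ε_cu = 0.003: ε_t = 0.003 (d − c)/c = 0.003 × (655 − 142.46)/142.46 = 0.0108.
Since ε_t ≥ 0.005, the section is tension-controlled.

ε_t ≈ 0.0108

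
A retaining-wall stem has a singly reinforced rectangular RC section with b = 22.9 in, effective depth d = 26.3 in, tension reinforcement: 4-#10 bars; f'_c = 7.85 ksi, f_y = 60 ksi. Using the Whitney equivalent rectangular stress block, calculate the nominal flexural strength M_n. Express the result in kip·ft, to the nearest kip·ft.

A_s = 4 × 1.27 = 5.08 in².
T = A_s f_y = 5.08 × 60 = 304.8 kips.
a = T/(0.85 f'_c b) = 304.8/(0.85 × 7.85 × 22.9) = 1.995 in.
M_n = T(d − a/2) = 304.8 × (26.3 − 0.9975) = 7712.2 kip·in = 7712.2/12 = 642.68 kip·ft.

M_n ≈ 643 kip·ft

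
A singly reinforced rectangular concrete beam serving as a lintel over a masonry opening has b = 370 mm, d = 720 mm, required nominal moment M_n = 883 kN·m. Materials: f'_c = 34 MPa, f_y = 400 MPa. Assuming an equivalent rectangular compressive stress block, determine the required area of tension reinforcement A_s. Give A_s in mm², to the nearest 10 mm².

A_s ≈ 3360 mm²

With M_n = 0.85 f'_c a b (d − a/2), solve the quadratic for a:
a = d − √(d² − 2M_n/(0.85 f'_c b)) = 720 − √(720² − 2 × 883×10⁶/(0.85 × 34 × 370)) = 125.66 mm.
A_s = 0.85 f'_c a b / f_y = 0.85 × 34 × 125.66 × 370 / 400 = 3359.2 mm².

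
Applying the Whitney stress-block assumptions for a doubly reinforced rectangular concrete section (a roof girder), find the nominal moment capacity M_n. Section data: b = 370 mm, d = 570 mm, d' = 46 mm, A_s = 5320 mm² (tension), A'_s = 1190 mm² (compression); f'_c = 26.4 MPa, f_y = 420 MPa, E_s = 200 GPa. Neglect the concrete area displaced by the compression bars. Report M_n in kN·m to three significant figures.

Assume both tension and compression steel yield.
Net tension couple steel: A_s − A'_s = 4130 mm².
a = (A_s − A'_s) f_y / (0.85 f'_c b) = 1734600/(0.85 × 26.4 × 370) = 208.92 mm.
c = a/β₁ = 208.92/0.85 = 245.79 mm; ε'_s = 0.003(c − d')/c = 0.0024 ≥ f_y/E_s = 0.0021, so compression steel does yield.
M_n = (A_s − A'_s) f_y (d − a/2) + A'_s f_y (d − d') = [1734600 × (570 − 104.46) + 499800 × (570 − 46)] × 10⁻⁶ = 807.53 + 261.90 = 1069.43 kN·m.

M_n ≈ 1070 kN·m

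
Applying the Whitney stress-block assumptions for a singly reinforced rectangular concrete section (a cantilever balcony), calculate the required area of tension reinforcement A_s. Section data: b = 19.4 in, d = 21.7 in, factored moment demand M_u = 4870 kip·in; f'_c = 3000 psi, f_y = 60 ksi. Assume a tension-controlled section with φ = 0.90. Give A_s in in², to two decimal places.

M_n = M_u/φ = 4870/0.90 = 5411.11 kip·in.
From M_n = 0.85 f'_c a b (d − a/2):
a = d − √(d² − 2M_n/(0.85 f'_c b)) = 21.7 − √(21.7² − 2 × 5411.11/(0.85 × 3 × 19.4)) = 5.822 in.
A_s = 0.85 f'_c a b / f_y = 0.85 × 3 × 5.822 × 19.4 / 60 = 4.800 in².

A_s ≈ 4.80 in²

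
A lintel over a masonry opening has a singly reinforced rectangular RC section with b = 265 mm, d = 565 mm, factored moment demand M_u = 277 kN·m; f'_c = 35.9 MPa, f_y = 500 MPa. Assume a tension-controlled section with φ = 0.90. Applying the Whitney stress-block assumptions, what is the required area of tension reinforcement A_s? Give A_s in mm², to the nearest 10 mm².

M_n = M_u/φ = 277/0.90 = 307.778 kN·m.
With M_n = 0.85 f'_c a b (d − a/2), solve the quadratic for a:
a = d − √(d² − 2M_n/(0.85 f'_c b)) = 565 − √(565² − 2 × 307.778×10⁶/(0.85 × 35.9 × 265)) = 71.94 mm.
A_s = 0.85 f'_c a b / f_y = 0.85 × 35.9 × 71.94 × 265 / 500 = 1163.5 mm².

A_s ≈ 1160 mm²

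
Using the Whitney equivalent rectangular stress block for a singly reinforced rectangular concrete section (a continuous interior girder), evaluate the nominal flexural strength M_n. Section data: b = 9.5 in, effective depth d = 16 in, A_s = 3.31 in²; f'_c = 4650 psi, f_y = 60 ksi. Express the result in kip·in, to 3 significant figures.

M_n ≈ 2650 kip·in

T = A_s f_y = 3.31 × 60 = 198.6 kips.
a = T/(0.85 f'_c b) = 198.6/(0.85 × 4.65 × 9.5) = 5.289 in.
M_n = T(d − a/2) = 198.6 × (16 − 2.6445) = 2652.4 kip·in.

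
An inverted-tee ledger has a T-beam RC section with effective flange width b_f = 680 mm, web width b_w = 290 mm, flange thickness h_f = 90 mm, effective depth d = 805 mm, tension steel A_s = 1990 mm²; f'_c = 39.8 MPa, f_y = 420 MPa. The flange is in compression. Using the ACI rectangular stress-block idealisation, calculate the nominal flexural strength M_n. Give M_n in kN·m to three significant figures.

M_n ≈ 658 kN·m

Tension: T = A_s f_y = 1990 × 420 = 835800 N.
Try a within the flange: a = T/(0.85 f'_c b_f) = 835800/(0.85 × 39.8 × 680) = 36.33 mm.
Since a = 36.33 ≤ h_f = 90 mm, the stress block lies entirely in the flange; analyse as a rectangular beam of width b_f.
M_n = T(d − a/2) = 835800 × (805 − 18.165) = 657.64 × 10⁶ N·mm.
M_n = 657.64 kN·m.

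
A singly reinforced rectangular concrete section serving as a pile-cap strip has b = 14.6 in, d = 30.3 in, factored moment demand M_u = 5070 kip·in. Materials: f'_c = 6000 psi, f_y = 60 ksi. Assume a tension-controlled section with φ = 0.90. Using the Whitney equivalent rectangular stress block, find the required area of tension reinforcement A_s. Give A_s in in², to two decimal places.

M_n = M_u/φ = 5070/0.90 = 5633.33 kip·in.
From M_n = 0.85 f'_c a b (d − a/2):
a = d − √(d² − 2M_n/(0.85 f'_c b)) = 30.3 − √(30.3² − 2 × 5633.33/(0.85 × 6 × 14.6)) = 2.609 in.
A_s = 0.85 f'_c a b / f_y = 0.85 × 6 × 2.609 × 14.6 / 60 = 3.238 in².

A_s ≈ 3.24 in²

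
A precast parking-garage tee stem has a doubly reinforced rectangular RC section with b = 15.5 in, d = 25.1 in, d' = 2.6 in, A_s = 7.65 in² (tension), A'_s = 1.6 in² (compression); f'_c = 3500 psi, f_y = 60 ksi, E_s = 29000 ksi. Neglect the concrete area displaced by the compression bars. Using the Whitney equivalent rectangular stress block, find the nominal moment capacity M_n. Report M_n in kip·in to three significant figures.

Assume both steels yield.
a = (A_s − A'_s) f_y/(0.85 f'_c b) = (7.65 − 1.6) × 60/(0.85 × 3.5 × 15.5) = 7.872 in.
c = a/β₁ = 7.872/0.85 = 9.261 in; ε'_s = 0.003(c − d')/c = 0.0022 ≥ ε_y = 0.0021, so the compression steel yields.
M_n = (A_s − A'_s) f_y (d − a/2) + A'_s f_y (d − d') = 363 × (25.1 − 3.936) + 96 × (25.1 − 2.6) = 7682.5 + 2160.0 = 9842.5 kip·in.

M_n ≈ 9840 kip·in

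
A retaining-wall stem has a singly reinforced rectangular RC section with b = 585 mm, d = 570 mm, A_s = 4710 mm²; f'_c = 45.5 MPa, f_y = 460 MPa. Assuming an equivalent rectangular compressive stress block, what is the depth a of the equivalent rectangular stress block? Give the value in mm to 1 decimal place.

T = A_s f_y = 4710 × 460 = 2166600 N = 2166.6 kN.
Setting C = 0.85 f'_c a b equal to T: a = 2166600/(0.85 × 45.5 × 585) = 95.8 mm.

a ≈ 95.8 mm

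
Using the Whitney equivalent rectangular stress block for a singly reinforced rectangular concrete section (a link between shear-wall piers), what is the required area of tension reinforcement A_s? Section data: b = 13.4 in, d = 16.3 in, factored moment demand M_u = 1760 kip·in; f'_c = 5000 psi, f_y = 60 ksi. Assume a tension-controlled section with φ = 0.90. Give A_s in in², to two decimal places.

A_s ≈ 2.15 in²

M_n = M_u/φ = 1760/0.90 = 1955.56 kip·in.
From M_n = 0.85 f'_c a b (d − a/2):
a = d − √(d² − 2M_n/(0.85 f'_c b)) = 16.3 − √(16.3² − 2 × 1955.56/(0.85 × 5 × 13.4)) = 2.264 in.
A_s = 0.85 f'_c a b / f_y = 0.85 × 5 × 2.264 × 13.4 / 60 = 2.149 in².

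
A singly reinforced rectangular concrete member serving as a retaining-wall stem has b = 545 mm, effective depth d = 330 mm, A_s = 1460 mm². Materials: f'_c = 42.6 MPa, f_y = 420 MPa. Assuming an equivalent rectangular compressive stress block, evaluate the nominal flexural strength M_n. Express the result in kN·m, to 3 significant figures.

M_n ≈ 193 kN·m

T = A_s f_y = 1460 × 420 = 613200 N = 613.2 kN.
From C = T: a = T/(0.85 f'_c b) = 613200/(0.85 × 42.6 × 545) = 31.07 mm.
M_n = T(d − a/2) = 613.2 kN × (330 − 15.535) mm = 192.83 kN·m.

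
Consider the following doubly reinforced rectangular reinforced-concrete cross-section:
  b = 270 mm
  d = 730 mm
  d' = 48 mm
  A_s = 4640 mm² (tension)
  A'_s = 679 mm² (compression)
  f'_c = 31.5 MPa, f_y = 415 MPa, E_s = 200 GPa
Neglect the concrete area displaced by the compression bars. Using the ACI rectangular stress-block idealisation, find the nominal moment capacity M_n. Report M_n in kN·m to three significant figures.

M_n ≈ 1210 kN·m

Assume both tension and compression steel yield.
Net tension couple steel: A_s − A'_s = 3961 mm².
a = (A_s − A'_s) f_y / (0.85 f'_c b) = 1643815/(0.85 × 31.5 × 270) = 227.38 mm.
c = a/β₁ = 227.38/0.825 = 275.61 mm; ε'_s = 0.003(c − d')/c = 0.0025 ≥ f_y/E_s = 0.0021, so compression steel does yield.
M_n = (A_s − A'_s) f_y (d − a/2) + A'_s f_y (d − d') = [1643815 × (730 − 113.69) + 281785 × (730 − 48)] × 10⁻⁶ = 1013.10 + 192.18 = 1205.28 kN·m.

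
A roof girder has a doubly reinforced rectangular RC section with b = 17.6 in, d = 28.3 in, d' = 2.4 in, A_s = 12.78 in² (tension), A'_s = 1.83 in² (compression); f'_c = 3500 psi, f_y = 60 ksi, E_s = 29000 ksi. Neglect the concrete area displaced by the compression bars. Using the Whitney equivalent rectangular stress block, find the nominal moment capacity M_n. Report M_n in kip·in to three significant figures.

M_n ≈ 17300 kip·in

Assume both steels yield.
a = (A_s − A'_s) f_y/(0.85 f'_c b) = (12.78 − 1.83) × 60/(0.85 × 3.5 × 17.6) = 12.548 in.
c = a/β₁ = 12.548/0.85 = 14.762 in; ε'_s = 0.003(c − d')/c = 0.0025 ≥ ε_y = 0.0021, so the compression steel yields.
M_n = (A_s − A'_s) f_y (d − a/2) + A'_s f_y (d − d') = 657 × (28.3 − 6.274) + 109.8 × (28.3 − 2.4) = 14471.1 + 2843.8 = 17314.9 kip·in.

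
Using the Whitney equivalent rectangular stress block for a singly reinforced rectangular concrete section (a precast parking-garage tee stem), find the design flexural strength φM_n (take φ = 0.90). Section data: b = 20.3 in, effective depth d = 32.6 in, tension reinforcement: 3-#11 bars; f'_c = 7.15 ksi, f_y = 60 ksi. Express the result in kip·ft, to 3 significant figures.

φM_n ≈ 663 kip·ft

A_s = 3 × 1.56 = 4.68 in².
T = A_s f_y = 4.68 × 60 = 280.8 kips.
a = T/(0.85 f'_c b) = 280.8/(0.85 × 7.15 × 20.3) = 2.276 in.
M_n = T(d − a/2) = 280.8 × (32.6 − 1.138) = 8834.5 kip·in = 8834.5/12 = 736.21 kip·ft.
φM_n = 0.90 × 736.21 = 662.59 kip·ft.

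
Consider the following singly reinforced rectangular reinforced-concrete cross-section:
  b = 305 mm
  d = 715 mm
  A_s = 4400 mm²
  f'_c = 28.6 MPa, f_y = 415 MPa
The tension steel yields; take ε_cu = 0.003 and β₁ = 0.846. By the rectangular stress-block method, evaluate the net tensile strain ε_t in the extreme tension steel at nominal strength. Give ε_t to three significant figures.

ε_t ≈ 0.00437

a = A_s f_y/(0.85 f'_c b) = 246.27 mm.
β₁ = 0.846, so c = a/β₁ = 246.27/0.846 = 291.10 mm.
From the linear strain diagram with ε_cu = 0.003: ε_t = 0.003 (d − c)/c = 0.003 × (715 − 291.10)/291.10 = 0.00437.
ε_t is between 0.004 and 0.005 — transition zone.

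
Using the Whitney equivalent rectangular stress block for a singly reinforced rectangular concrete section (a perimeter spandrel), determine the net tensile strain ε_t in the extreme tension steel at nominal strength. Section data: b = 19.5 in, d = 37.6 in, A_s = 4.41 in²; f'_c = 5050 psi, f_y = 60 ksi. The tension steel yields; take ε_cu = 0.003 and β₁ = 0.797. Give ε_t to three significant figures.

a = A_s f_y/(0.85 f'_c b) = 3.161 in.
β₁ = 0.797, so c = a/β₁ = 3.161/0.797 = 3.966 in.
From the linear strain diagram with ε_cu = 0.003: ε_t = 0.003 (d − c)/c = 0.003 × (37.6 − 3.966)/3.966 = 0.0254.
Since ε_t ≥ 0.005, the section is tension-controlled.

ε_t ≈ 0.0254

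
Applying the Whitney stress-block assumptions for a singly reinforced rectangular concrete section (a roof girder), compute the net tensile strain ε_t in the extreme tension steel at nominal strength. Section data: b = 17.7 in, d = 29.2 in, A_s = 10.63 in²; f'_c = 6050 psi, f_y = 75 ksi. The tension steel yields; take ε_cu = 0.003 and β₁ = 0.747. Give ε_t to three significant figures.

a = A_s f_y/(0.85 f'_c b) = 8.759 in.
β₁ = 0.747, so c = a/β₁ = 8.759/0.747 = 11.726 in.
From the linear strain diagram with ε_cu = 0.003: ε_t = 0.003 (d − c)/c = 0.003 × (29.2 − 11.726)/11.726 = 0.00447.
ε_t is between 0.004 and 0.005 — transition zone.

ε_t ≈ 0.00447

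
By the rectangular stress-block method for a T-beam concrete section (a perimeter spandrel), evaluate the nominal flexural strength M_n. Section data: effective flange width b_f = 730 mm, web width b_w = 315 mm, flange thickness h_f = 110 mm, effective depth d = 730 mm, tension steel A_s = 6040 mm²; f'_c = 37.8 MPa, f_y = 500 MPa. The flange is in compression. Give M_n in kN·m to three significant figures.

Tension: T = A_s f_y = 6040 × 500 = 3020000 N.
Try a within the flange: a = T/(0.85 f'_c b_f) = 3020000/(0.85 × 37.8 × 730) = 128.76 mm.
a = 128.76 > h_f = 110 mm: the block extends into the web. Split into flange-overhang and web parts.
C_f = 0.85 f'_c (b_f − b_w) h_f = 0.85 × 37.8 × (730 − 315) × 110 = 1466735 N.
Remaining web compression depth: a_w = (T − C_f)/(0.85 f'_c b_w) = (3020000 − 1466735)/(0.85 × 37.8 × 315) = 153.47 mm.
M_n = C_f(d − h_f/2) + (T − C_f)(d − a_w/2) = 1466735 × (730 − 55) + 1553265 × (730 − 76.735) = 990.05 + 1014.69 = 2004.74 × 10⁶ N·mm.
M_n = 2004.74 kN·m.

M_n ≈ 2000 kN·m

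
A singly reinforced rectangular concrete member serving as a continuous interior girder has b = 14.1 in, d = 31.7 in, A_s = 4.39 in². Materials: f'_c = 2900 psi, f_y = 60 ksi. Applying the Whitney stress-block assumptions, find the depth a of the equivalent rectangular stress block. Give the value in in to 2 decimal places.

T = A_s f_y = 4.39 × 60 = 263.4 kips.
a = T/(0.85 f'_c b) = 263.4/(0.85 × 2.9 × 14.1) = 7.58 in.

a ≈ 7.58 in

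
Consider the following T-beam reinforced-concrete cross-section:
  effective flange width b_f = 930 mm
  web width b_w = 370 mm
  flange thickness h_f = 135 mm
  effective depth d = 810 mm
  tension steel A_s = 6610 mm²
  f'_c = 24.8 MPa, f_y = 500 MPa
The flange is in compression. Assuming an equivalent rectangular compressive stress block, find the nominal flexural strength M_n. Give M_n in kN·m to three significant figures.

M_n ≈ 2380 kN·m

Tension: T = A_s f_y = 6610 × 500 = 3305000 N.
Try a within the flange: a = T/(0.85 f'_c b_f) = 3305000/(0.85 × 24.8 × 930) = 168.58 mm.
a = 168.58 > h_f = 135 mm: the block extends into the web. Split into flange-overhang and web parts.
C_f = 0.85 f'_c (b_f − b_w) h_f = 0.85 × 24.8 × (930 − 370) × 135 = 1593648 N.
Remaining web compression depth: a_w = (T − C_f)/(0.85 f'_c b_w) = (3305000 − 1593648)/(0.85 × 24.8 × 370) = 219.42 mm.
M_n = C_f(d − h_f/2) + (T − C_f)(d − a_w/2) = 1593648 × (810 − 67.5) + 1711352 × (810 − 109.71) = 1183.28 + 1198.44 = 2381.72 × 10⁶ N·mm.
M_n = 2381.72 kN·m.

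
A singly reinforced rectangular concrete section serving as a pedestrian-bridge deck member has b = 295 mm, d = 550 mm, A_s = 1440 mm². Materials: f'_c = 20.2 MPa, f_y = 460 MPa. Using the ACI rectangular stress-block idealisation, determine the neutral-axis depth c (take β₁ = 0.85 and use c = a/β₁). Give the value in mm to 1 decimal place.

T = A_s f_y = 1440 × 460 = 662400 N = 662.4 kN.
Setting C = 0.85 f'_c a b equal to T: a = 662400/(0.85 × 20.2 × 295) = 130.776 mm.
With β₁ = 0.85, c = a/β₁ = 130.776/0.85 = 153.9 mm.

c ≈ 153.9 mm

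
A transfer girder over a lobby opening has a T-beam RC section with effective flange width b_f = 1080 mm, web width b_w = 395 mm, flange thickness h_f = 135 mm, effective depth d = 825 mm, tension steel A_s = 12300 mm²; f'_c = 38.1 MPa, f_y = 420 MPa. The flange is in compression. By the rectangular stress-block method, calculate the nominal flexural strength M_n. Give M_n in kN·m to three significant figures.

Tension: T = A_s f_y = 12300 × 420 = 5166000 N.
Try a within the flange: a = T/(0.85 f'_c b_f) = 5166000/(0.85 × 38.1 × 1080) = 147.70 mm.
a = 147.70 > h_f = 135 mm: the block extends into the web. Split into flange-overhang and web parts.
C_f = 0.85 f'_c (b_f − b_w) h_f = 0.85 × 38.1 × (1080 − 395) × 135 = 2994803 N.
Remaining web compression depth: a_w = (T − C_f)/(0.85 f'_c b_w) = (5166000 − 2994803)/(0.85 × 38.1 × 395) = 169.73 mm.
M_n = C_f(d − h_f/2) + (T − C_f)(d − a_w/2) = 2994803 × (825 − 67.5) + 2171197 × (825 − 84.865) = 2268.56 + 1606.98 = 3875.54 × 10⁶ N·mm.
M_n = 3875.54 kN·m.

M_n ≈ 3880 kN·m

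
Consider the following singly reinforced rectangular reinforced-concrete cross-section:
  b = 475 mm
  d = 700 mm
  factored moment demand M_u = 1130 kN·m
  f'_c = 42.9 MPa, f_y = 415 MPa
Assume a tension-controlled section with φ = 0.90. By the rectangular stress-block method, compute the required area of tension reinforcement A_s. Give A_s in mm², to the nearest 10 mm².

A_s ≈ 4700 mm²

M_n = M_u/φ = 1130/0.90 = 1255.56 kN·m.
With M_n = 0.85 f'_c a b (d − a/2), solve the quadratic for a:
a = d − √(d² − 2M_n/(0.85 f'_c b)) = 700 − √(700² − 2 × 1255.56×10⁶/(0.85 × 42.9 × 475)) = 112.61 mm.
A_s = 0.85 f'_c a b / f_y = 0.85 × 42.9 × 112.61 × 475 / 415 = 4700.0 mm².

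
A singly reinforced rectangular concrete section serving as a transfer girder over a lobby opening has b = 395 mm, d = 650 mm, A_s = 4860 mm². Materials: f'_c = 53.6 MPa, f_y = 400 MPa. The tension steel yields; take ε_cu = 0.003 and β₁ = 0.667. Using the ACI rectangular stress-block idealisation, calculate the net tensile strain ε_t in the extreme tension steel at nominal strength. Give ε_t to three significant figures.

a = A_s f_y/(0.85 f'_c b) = 108.02 mm.
β₁ = 0.667, so c = a/β₁ = 108.02/0.667 = 161.95 mm.
From the linear strain diagram with ε_cu = 0.003: ε_t = 0.003 (d − c)/c = 0.003 × (650 − 161.95)/161.95 = 0.00904.
Since ε_t ≥ 0.005, the section is tension-controlled.

ε_t ≈ 0.00904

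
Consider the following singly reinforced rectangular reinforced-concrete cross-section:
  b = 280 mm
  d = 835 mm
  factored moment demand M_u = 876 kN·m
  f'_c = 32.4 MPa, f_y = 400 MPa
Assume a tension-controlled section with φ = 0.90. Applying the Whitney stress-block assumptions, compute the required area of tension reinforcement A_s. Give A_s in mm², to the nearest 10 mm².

M_n = M_u/φ = 876/0.90 = 973.333 kN·m.
With M_n = 0.85 f'_c a b (d − a/2), solve the quadratic for a:
a = d − √(d² − 2M_n/(0.85 f'_c b)) = 835 − √(835² − 2 × 973.333×10⁶/(0.85 × 32.4 × 280)) = 168.08 mm.
A_s = 0.85 f'_c a b / f_y = 0.85 × 32.4 × 168.08 × 280 / 400 = 3240.2 mm².

A_s ≈ 3240 mm²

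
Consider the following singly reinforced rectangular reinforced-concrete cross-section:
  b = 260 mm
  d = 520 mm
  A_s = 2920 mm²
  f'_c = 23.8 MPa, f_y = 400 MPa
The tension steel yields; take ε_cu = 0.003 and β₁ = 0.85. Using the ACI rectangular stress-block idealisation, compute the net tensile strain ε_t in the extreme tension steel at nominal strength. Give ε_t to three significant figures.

a = A_s f_y/(0.85 f'_c b) = 222.06 mm.
β₁ = 0.85, so c = a/β₁ = 222.06/0.85 = 261.25 mm.
From the linear strain diagram with ε_cu = 0.003: ε_t = 0.003 (d − c)/c = 0.003 × (520 − 261.25)/261.25 = 0.00297.
ε_t < 0.004 — the section is over-reinforced for flexure under ACI limits.

ε_t ≈ 0.00297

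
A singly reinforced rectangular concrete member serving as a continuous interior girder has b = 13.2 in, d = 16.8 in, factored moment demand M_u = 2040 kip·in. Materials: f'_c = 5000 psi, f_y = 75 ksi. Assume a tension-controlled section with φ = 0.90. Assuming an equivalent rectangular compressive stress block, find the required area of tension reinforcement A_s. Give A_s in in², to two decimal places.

M_n = M_u/φ = 2040/0.90 = 2266.67 kip·in.
From M_n = 0.85 f'_c a b (d − a/2):
a = d − √(d² − 2M_n/(0.85 f'_c b)) = 16.8 − √(16.8² − 2 × 2266.67/(0.85 × 5 × 13.2)) = 2.607 in.
A_s = 0.85 f'_c a b / f_y = 0.85 × 5 × 2.607 × 13.2 / 75 = 1.950 in².

A_s ≈ 1.95 in²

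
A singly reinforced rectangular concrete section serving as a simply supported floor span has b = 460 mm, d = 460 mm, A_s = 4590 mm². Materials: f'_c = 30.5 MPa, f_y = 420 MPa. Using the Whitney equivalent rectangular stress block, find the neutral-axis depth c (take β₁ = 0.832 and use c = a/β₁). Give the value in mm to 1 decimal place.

T = A_s f_y = 4590 × 420 = 1927800 N = 1927.8 kN.
Setting C = 0.85 f'_c a b equal to T: a = 1927800/(0.85 × 30.5 × 460) = 161.654 mm.
With β₁ = 0.832, c = a/β₁ = 161.654/0.832 = 194.3 mm.

c ≈ 194.3 mm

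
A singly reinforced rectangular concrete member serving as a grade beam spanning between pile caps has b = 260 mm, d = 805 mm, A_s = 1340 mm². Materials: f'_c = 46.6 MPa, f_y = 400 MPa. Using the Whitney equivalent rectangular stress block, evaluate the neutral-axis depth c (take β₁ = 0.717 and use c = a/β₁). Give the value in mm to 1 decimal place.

c ≈ 72.6 mm

T = A_s f_y = 1340 × 400 = 536000 N = 536 kN.
Setting C = 0.85 f'_c a b equal to T: a = 536000/(0.85 × 46.6 × 260) = 52.046 mm.
With β₁ = 0.717, c = a/β₁ = 52.046/0.717 = 72.6 mm.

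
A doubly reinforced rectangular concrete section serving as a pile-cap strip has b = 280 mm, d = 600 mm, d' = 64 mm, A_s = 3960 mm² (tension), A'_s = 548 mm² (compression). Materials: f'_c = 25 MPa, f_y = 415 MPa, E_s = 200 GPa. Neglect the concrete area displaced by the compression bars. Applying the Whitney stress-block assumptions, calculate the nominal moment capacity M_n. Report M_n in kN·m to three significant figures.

M_n ≈ 803 kN·m

Assume both tension and compression steel yield.
Net tension couple steel: A_s − A'_s = 3412 mm².
a = (A_s − A'_s) f_y / (0.85 f'_c b) = 1415980/(0.85 × 25 × 280) = 237.98 mm.
c = a/β₁ = 237.98/0.85 = 279.98 mm; ε'_s = 0.003(c − d')/c = 0.0023 ≥ f_y/E_s = 0.0021, so compression steel does yield.
M_n = (A_s − A'_s) f_y (d − a/2) + A'_s f_y (d − d') = [1415980 × (600 − 118.99) + 227420 × (600 − 64)] × 10⁻⁶ = 681.10 + 121.90 = 803.00 kN·m.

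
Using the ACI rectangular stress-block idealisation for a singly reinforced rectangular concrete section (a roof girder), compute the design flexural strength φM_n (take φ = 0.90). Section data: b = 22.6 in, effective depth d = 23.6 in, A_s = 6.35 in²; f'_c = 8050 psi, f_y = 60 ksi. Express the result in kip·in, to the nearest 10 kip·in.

φM_n ≈ 7670 kip·in

T = A_s f_y = 6.35 × 60 = 381 kips.
a = T/(0.85 f'_c b) = 381/(0.85 × 8.05 × 22.6) = 2.464 in.
M_n = T(d − a/2) = 381 × (23.6 − 1.232) = 8522.2 kip·in.
φM_n = 0.90 × 8522.2 = 7670.0 kip·in.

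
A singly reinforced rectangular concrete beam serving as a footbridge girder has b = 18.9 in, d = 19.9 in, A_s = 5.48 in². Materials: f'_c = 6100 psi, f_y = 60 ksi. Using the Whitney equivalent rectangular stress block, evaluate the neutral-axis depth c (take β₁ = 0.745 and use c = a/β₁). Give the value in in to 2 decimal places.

c ≈ 4.50 in

T = A_s f_y = 5.48 × 60 = 328.8 kips.
a = T/(0.85 f'_c b) = 328.8/(0.85 × 6.1 × 18.9) = 3.3552 in.
With β₁ = 0.745, c = a/β₁ = 3.3552/0.745 = 4.50 in.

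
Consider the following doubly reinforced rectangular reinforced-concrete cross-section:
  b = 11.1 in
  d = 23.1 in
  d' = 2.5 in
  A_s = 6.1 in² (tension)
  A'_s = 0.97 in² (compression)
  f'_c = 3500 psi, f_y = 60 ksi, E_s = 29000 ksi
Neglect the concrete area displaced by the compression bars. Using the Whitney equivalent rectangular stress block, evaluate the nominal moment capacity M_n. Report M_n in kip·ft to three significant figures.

M_n ≈ 573 kip·ft

Assume both steels yield.
a = (A_s − A'_s) f_y/(0.85 f'_c b) = (6.1 − 0.97) × 60/(0.85 × 3.5 × 11.1) = 9.321 in.
c = a/β₁ = 9.321/0.85 = 10.966 in; ε'_s = 0.003(c − d')/c = 0.0023 ≥ ε_y = 0.0021, so the compression steel yields.
M_n = (A_s − A'_s) f_y (d − a/2) + A'_s f_y (d − d') = 307.8 × (23.1 − 4.6605) + 58.2 × (23.1 − 2.5) = 5675.7 + 1198.9 = 6874.6 kip·in = 6874.6/12 = 572.88 kip·ft.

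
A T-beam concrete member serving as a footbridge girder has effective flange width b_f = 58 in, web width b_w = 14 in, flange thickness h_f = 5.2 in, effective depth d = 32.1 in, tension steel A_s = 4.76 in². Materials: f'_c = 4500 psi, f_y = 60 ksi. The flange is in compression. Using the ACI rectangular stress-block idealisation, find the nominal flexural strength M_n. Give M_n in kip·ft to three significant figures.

M_n ≈ 749 kip·ft

Tension: T = A_s f_y = 4.76 × 60 = 285.6 kips.
Try a within the flange: a = T/(0.85 f'_c b_f) = 285.6/(0.85 × 4.5 × 58) = 1.287 in.
Since a = 1.287 ≤ h_f = 5.2 in, the stress block lies entirely in the flange; analyse as a rectangular beam of width b_f.
M_n = T(d − a/2) = 285.6 × (32.1 − 0.6435) = 8984.0 kip·in.
M_n = 8984.0/12 = 748.67 kip·ft.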